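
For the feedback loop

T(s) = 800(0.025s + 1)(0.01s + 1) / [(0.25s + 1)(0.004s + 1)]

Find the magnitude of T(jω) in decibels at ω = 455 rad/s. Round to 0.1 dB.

At ω = 455 rad/s:
zero (1 + j455·0.025) = 1 + j11.375 → |·| ≈ 11.419, ∠ ≈ 84.98°
zero (1 + j455·0.01) = 1 + j4.55 → |·| ≈ 4.6586, ∠ ≈ 77.60°
pole (1 + j455·0.25) = 1 + j113.75 → |·| ≈ 113.75, ∠ ≈ 89.50°
pole (1 + j455·0.004) = 1 + j1.82 → |·| ≈ 2.0766, ∠ ≈ 61.21°
|T| = 800 · 11.419 · 4.6586 / (113.75 · 2.0766) ≈ 180.16
Gain = 20 log₁₀(180.16) ≈ 45.11 dB

45.1 dB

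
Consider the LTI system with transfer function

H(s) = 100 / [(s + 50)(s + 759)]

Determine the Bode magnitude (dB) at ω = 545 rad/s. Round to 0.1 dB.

-74.2 dB

At s = jω = j545:
pole (s+50): 50 + j545 → |·| = √(50²+545²) = √299525 ≈ 547.29, ∠ = arctan(545/50) ≈ 84.76°
pole (s+759): 759 + j545 → |·| = √(759²+545²) = √873106 ≈ 934.4, ∠ = arctan(545/759) ≈ 35.68°
|H| = 100 / 5.1139e+05 ≈ 0.00019555
Gain = 20 log₁₀(0.00019555) ≈ -74.17 dB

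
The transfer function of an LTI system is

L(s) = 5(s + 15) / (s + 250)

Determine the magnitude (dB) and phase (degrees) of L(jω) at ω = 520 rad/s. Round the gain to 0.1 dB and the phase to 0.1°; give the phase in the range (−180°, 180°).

At s = jω = j520:
zero (s+15): 15 + j520 → |·| = √(15²+520²) = √270625 ≈ 520.22, ∠ = arctan(520/15) ≈ 88.35°
pole (s+250): 250 + j520 → |·| = √(250²+520²) = √332900 ≈ 576.97, ∠ = arctan(520/250) ≈ 64.32°
|L| = 5 · 520.22 / 576.97 ≈ 4.5082
Gain = 20 log₁₀(4.5082) ≈ 13.08 dB
∠L = 88.35° − 64.32° = 24.03°

13.1 dB, 24.0°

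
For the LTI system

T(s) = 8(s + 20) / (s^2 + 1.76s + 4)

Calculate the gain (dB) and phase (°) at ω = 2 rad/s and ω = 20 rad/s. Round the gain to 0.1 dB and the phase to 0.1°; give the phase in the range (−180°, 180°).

ω = 2: 33.2 dB, -84.3°; ω = 20: -4.9 dB, -129.9°

At s = jω = j2:
zero (s+20): 20 + j2 → |·| = √(20²+2²) = √404 ≈ 20.1, ∠ = arctan(2/20) ≈ 5.71°
quadratic: (j2)² + 1.76·j2 + 4 = 0 + j3.52 → |·| ≈ 3.52, ∠ ≈ 90.00°
|T| = 8 · 20.1 / 3.52 ≈ 45.682
Gain = 20 log₁₀(45.682) ≈ 33.19 dB
∠T = 5.71° − 90.00° = -84.29°

At s = jω = j20:
zero (s+20): 20 + j20 → |·| = √(20²+20²) = √800 ≈ 28.284, ∠ = arctan(20/20) ≈ 45.00°
quadratic: (j20)² + 1.76·j20 + 4 = -396 + j35.2 → |·| ≈ 397.56, ∠ ≈ 174.92°
|T| = 8 · 28.284 / 397.56 ≈ 0.56915
Gain = 20 log₁₀(0.56915) ≈ -4.90 dB
∠T = 45.00° − 174.92° = -129.92°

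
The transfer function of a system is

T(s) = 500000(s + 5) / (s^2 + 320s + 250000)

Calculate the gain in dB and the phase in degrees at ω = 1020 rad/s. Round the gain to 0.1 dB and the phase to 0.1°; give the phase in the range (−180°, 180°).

At s = jω = j1020:
zero (s+5): 5 + j1020 → |·| = √(5²+1020²) = √1040425 ≈ 1020, ∠ = arctan(1020/5) ≈ 89.72°
quadratic: (j1020)² + 320·j1020 + 250000 = -790400 + j326400 → |·| ≈ 8.5514e+05, ∠ ≈ 157.56°
|T| = 500000 · 1020 / 8.5514e+05 ≈ 596.39
Gain = 20 log₁₀(596.39) ≈ 55.51 dB
∠T = 89.72° − 157.56° = -67.84°

55.5 dB, -67.8°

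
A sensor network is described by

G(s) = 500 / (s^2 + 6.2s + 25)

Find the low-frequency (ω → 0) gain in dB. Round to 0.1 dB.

G(0) = 500 / 25 = 20
20 log₁₀(20) ≈ 26.02 dB

26.0 dB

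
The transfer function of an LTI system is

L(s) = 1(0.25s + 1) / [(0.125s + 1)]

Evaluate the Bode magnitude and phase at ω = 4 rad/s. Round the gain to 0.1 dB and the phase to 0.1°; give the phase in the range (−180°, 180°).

2.0 dB, 18.4°

At ω = 4 rad/s:
zero (1 + j4·0.25) = 1 + j1 → |·| ≈ 1.4142, ∠ ≈ 45.00°
pole (1 + j4·0.125) = 1 + j0.5 → |·| ≈ 1.118, ∠ ≈ 26.57°
|L| = 1 · 1.4142 / (1.118) ≈ 1.2649
Gain = 20 log₁₀(1.2649) ≈ 2.04 dB
∠L = (45.00°) − (26.57°) = 18.43°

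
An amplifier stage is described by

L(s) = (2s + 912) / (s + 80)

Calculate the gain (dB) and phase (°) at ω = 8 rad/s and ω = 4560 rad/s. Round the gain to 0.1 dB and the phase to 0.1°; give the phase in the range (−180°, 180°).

ω = 8: 21.1 dB, -4.7°; ω = 4560: 6.1 dB, -4.7°

Substitute s = j8:
Numerator: 2(j8) + 912 = 912 + j16
Denominator: (j8) + 80 = 80 + j8
|N| = √(912² + 16²) ≈ 912.14, ∠N ≈ 1.01°
|D| = √(80² + 8²) ≈ 80.399, ∠D ≈ 5.71°
|L| = 912.14 / 80.399 ≈ 11.345
Gain = 20 log₁₀(11.345) ≈ 21.10 dB
∠L = 1.01° − 5.71° = -4.70°

Substitute s = j4560:
Numerator: 2(j4560) + 912 = 912 + j9120
Denominator: (j4560) + 80 = 80 + j4560
|N| = √(912² + 9120²) ≈ 9165.5, ∠N ≈ 84.29°
|D| = √(80² + 4560²) ≈ 4560.7, ∠D ≈ 88.99°
|L| = 9165.5 / 4560.7 ≈ 2.0097
Gain = 20 log₁₀(2.0097) ≈ 6.06 dB
∠L = 84.29° − 88.99° = -4.70°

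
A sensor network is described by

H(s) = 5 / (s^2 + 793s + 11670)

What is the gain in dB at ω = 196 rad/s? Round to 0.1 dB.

-90.0 dB

Substitute s = j196:
Numerator: 5 = 5 + j0
Denominator: (j196)^2 + 793(j196) + 11670 = -26746 + j155428
|N| = √(5² + 0²) ≈ 5, ∠N ≈ 0.00°
|D| = √(26746² + 155428²) ≈ 1.5771e+05, ∠D ≈ 99.76°
|H| = 5 / 1.5771e+05 ≈ 3.1704e-05
Gain = 20 log₁₀(3.1704e-05) ≈ -89.98 dB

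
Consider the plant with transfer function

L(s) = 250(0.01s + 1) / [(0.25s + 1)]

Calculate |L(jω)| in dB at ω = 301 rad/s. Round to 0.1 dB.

20.5 dB

At ω = 301 rad/s:
zero (1 + j301·0.01) = 1 + j3.01 → |·| ≈ 3.1718, ∠ ≈ 71.62°
pole (1 + j301·0.25) = 1 + j75.25 → |·| ≈ 75.257, ∠ ≈ 89.24°
|L| = 250 · 3.1718 / (75.257) ≈ 10.537
Gain = 20 log₁₀(10.537) ≈ 20.45 dB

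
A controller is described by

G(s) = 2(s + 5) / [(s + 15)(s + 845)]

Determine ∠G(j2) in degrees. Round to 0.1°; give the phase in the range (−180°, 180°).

At s = jω = j2:
zero (s+5): 5 + j2 → |·| = √(5²+2²) = √29 ≈ 5.3852, ∠ = arctan(2/5) ≈ 21.80°
pole (s+15): 15 + j2 → |·| = √(15²+2²) = √229 ≈ 15.133, ∠ = arctan(2/15) ≈ 7.59°
pole (s+845): 845 + j2 → |·| = √(845²+2²) = √714029 ≈ 845, ∠ = arctan(2/845) ≈ 0.14°
∠G = 21.80° − 7.73° = 14.07°

14.1°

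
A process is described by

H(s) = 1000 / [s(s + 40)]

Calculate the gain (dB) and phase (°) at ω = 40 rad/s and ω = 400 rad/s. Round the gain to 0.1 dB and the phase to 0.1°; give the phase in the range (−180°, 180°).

ω = 40: -7.1 dB, -135.0°; ω = 400: -44.1 dB, -174.3°

At s = jω = j40:
pole (s+40): 40 + j40 → |·| = √(40²+40²) = √3200 ≈ 56.569, ∠ = arctan(40/40) ≈ 45.00°
pole at origin: |s| = 40, ∠ = 90.00° (in denominator)
|H| = 1000 / 2262.8 ≈ 0.44193
Gain = 20 log₁₀(0.44193) ≈ -7.09 dB
∠H = 0.00° − 135.00° = -135.00°

At s = jω = j400:
pole (s+40): 40 + j400 → |·| = √(40²+400²) = √161600 ≈ 402, ∠ = arctan(400/40) ≈ 84.29°
pole at origin: |s| = 400, ∠ = 90.00° (in denominator)
|H| = 1000 / 1.608e+05 ≈ 0.0062189
Gain = 20 log₁₀(0.0062189) ≈ -44.13 dB
∠H = 0.00° − 174.29° = -174.29°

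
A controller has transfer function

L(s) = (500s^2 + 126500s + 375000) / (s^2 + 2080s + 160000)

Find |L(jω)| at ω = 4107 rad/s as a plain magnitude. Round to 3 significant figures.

Substitute s = j4107:
Numerator: 500(j4107)^2 + 126500(j4107) + 375000 = -8433349500 + j519535500
Denominator: (j4107)^2 + 2080(j4107) + 160000 = -16707449 + j8542560
|N| = √(8433349500² + 519535500²) ≈ 8.4493e+09, ∠N ≈ 176.47°
|D| = √(16707449² + 8542560²) ≈ 1.8765e+07, ∠D ≈ 152.92°
|L| = 8.4493e+09 / 1.8765e+07 ≈ 450.27

450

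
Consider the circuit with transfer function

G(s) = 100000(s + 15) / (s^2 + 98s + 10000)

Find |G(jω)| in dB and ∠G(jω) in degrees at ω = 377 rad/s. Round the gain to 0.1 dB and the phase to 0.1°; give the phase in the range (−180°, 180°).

At s = jω = j377:
zero (s+15): 15 + j377 → |·| = √(15²+377²) = √142354 ≈ 377.3, ∠ = arctan(377/15) ≈ 87.72°
quadratic: (j377)² + 98·j377 + 10000 = -132129 + j36946 → |·| ≈ 1.372e+05, ∠ ≈ 164.38°
|G| = 100000 · 377.3 / 1.372e+05 ≈ 275
Gain = 20 log₁₀(275) ≈ 48.79 dB
∠G = 87.72° − 164.38° = -76.66°

48.8 dB, -76.7°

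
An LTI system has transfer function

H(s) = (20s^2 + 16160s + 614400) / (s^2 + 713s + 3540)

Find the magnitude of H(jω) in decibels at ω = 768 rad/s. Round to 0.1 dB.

Substitute s = j768:
Numerator: 20(j768)^2 + 16160(j768) + 614400 = -11182080 + j12410880
Denominator: (j768)^2 + 713(j768) + 3540 = -586284 + j547584
|N| = √(11182080² + 12410880²) ≈ 1.6705e+07, ∠N ≈ 132.02°
|D| = √(586284² + 547584²) ≈ 8.0223e+05, ∠D ≈ 136.95°
|H| = 1.6705e+07 / 8.0223e+05 ≈ 20.823
Gain = 20 log₁₀(20.823) ≈ 26.37 dB

26.4 dB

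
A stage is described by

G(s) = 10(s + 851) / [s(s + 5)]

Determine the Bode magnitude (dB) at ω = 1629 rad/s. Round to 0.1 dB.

At s = jω = j1629:
zero (s+851): 851 + j1629 → |·| = √(851²+1629²) = √3377842 ≈ 1837.9, ∠ = arctan(1629/851) ≈ 62.42°
pole (s+5): 5 + j1629 → |·| = √(5²+1629²) = √2653666 ≈ 1629, ∠ = arctan(1629/5) ≈ 89.82°
pole at origin: |s| = 1629, ∠ = 90.00° (in denominator)
|G| = 10 · 1837.9 / 2.6536e+06 ≈ 0.0069261
Gain = 20 log₁₀(0.0069261) ≈ -43.19 dB

-43.2 dB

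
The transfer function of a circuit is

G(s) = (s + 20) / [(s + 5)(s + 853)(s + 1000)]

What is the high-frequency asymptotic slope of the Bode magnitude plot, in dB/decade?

-40 dB/decade

Each pole contributes −20 dB/decade at high frequency; each zero contributes +20 dB/decade.
Net: 1 zero(s) − 3 pole(s) → -40 dB/decade.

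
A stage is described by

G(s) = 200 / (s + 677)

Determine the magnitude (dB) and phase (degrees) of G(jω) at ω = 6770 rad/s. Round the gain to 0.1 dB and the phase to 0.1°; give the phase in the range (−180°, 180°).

-30.6 dB, -84.3°

Substitute s = j6770:
Numerator: 200 = 200 + j0
Denominator: (j6770) + 677 = 677 + j6770
|N| = √(200² + 0²) ≈ 200, ∠N ≈ 0.00°
|D| = √(677² + 6770²) ≈ 6803.8, ∠D ≈ 84.29°
|G| = 200 / 6803.8 ≈ 0.029395
Gain = 20 log₁₀(0.029395) ≈ -30.63 dB
∠G = 0.00° − 84.29° = -84.29°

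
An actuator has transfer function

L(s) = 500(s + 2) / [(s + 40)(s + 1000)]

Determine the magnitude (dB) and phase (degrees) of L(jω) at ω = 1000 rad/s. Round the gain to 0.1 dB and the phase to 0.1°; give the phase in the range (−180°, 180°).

At s = jω = j1000:
zero (s+2): 2 + j1000 → |·| = √(2²+1000²) = √1000004 ≈ 1000, ∠ = arctan(1000/2) ≈ 89.89°
pole (s+40): 40 + j1000 → |·| = √(40²+1000²) = √1001600 ≈ 1000.8, ∠ = arctan(1000/40) ≈ 87.71°
pole (s+1000): 1000 + j1000 → |·| = √(1000²+1000²) = √2000000 ≈ 1414.2, ∠ = arctan(1000/1000) ≈ 45.00°
|L| = 500 · 1000 / 1.4153e+06 ≈ 0.35328
Gain = 20 log₁₀(0.35328) ≈ -9.04 dB
∠L = 89.89° − 132.71° = -42.82°

-9.0 dB, -42.8°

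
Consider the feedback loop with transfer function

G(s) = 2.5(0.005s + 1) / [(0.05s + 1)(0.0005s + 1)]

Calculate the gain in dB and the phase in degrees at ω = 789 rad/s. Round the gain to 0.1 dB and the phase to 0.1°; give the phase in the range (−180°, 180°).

-12.4 dB, -34.3°

At ω = 789 rad/s:
zero (1 + j789·0.005) = 1 + j3.945 → |·| ≈ 4.0698, ∠ ≈ 75.78°
pole (1 + j789·0.05) = 1 + j39.45 → |·| ≈ 39.463, ∠ ≈ 88.55°
pole (1 + j789·0.0005) = 1 + j0.3945 → |·| ≈ 1.075, ∠ ≈ 21.53°
|G| = 2.5 · 4.0698 / (39.463 · 1.075) ≈ 0.23984
Gain = 20 log₁₀(0.23984) ≈ -12.40 dB
∠G = (75.78°) − (88.55° + 21.53°) = -34.30°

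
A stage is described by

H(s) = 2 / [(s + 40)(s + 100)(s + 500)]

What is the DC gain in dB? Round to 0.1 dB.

-120.0 dB

H(0) = 2 / (40·100·500) = 1e-06
20 log₁₀(1e-06) ≈ -120.00 dB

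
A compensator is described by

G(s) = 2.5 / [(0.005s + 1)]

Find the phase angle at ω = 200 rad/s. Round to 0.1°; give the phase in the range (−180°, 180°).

-45.0°

At ω = 200 rad/s:
pole (1 + j200·0.005) = 1 + j1 → |·| ≈ 1.4142, ∠ ≈ 45.00°
∠G = (0°) − (45.00°) = -45.00°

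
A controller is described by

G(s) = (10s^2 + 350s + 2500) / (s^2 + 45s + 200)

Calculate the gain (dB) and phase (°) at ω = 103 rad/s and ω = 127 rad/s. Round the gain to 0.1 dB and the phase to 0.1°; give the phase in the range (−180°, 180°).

Substitute s = j103:
Numerator: 10(j103)^2 + 350(j103) + 2500 = -103590 + j36050
Denominator: (j103)^2 + 45(j103) + 200 = -10409 + j4635
|N| = √(103590² + 36050²) ≈ 1.0968e+05, ∠N ≈ 160.81°
|D| = √(10409² + 4635²) ≈ 11394, ∠D ≈ 156.00°
|G| = 1.0968e+05 / 11394 ≈ 9.6261
Gain = 20 log₁₀(9.6261) ≈ 19.67 dB
∠G = 160.81° − 156.00° = 4.81°

Substitute s = j127:
Numerator: 10(j127)^2 + 350(j127) + 2500 = -158790 + j44450
Denominator: (j127)^2 + 45(j127) + 200 = -15929 + j5715
|N| = √(158790² + 44450²) ≈ 1.6489e+05, ∠N ≈ 164.36°
|D| = √(15929² + 5715²) ≈ 16923, ∠D ≈ 160.26°
|G| = 1.6489e+05 / 16923 ≈ 9.7435
Gain = 20 log₁₀(9.7435) ≈ 19.77 dB
∠G = 164.36° − 160.26° = 4.10°

ω = 103: 19.7 dB, 4.8°; ω = 127: 19.8 dB, 4.1°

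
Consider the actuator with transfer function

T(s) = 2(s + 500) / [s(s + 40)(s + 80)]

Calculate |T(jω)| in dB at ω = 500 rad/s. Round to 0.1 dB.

At s = jω = j500:
zero (s+500): 500 + j500 → |·| = √(500²+500²) = √500000 ≈ 707.11, ∠ = arctan(500/500) ≈ 45.00°
pole (s+40): 40 + j500 → |·| = √(40²+500²) = √251600 ≈ 501.6, ∠ = arctan(500/40) ≈ 85.43°
pole (s+80): 80 + j500 → |·| = √(80²+500²) = √256400 ≈ 506.36, ∠ = arctan(500/80) ≈ 80.91°
pole at origin: |s| = 500, ∠ = 90.00° (in denominator)
|T| = 2 · 707.11 / 1.27e+08 ≈ 1.1136e-05
Gain = 20 log₁₀(1.1136e-05) ≈ -99.07 dB

-99.1 dB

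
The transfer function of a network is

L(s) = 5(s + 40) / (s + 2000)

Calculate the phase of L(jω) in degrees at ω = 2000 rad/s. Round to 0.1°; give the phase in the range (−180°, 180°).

At s = jω = j2000:
zero (s+40): 40 + j2000 → |·| = √(40²+2000²) = √4001600 ≈ 2000.4, ∠ = arctan(2000/40) ≈ 88.85°
pole (s+2000): 2000 + j2000 → |·| = √(2000²+2000²) = √8000000 ≈ 2828.4, ∠ = arctan(2000/2000) ≈ 45.00°
∠L = 88.85° − 45.00° = 43.85°

43.9°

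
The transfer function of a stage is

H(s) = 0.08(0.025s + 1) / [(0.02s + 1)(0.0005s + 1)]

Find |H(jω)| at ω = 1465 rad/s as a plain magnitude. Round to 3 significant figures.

At ω = 1465 rad/s:
zero (1 + j1465·0.025) = 1 + j36.625 → |·| ≈ 36.639, ∠ ≈ 88.44°
pole (1 + j1465·0.02) = 1 + j29.3 → |·| ≈ 29.317, ∠ ≈ 88.05°
pole (1 + j1465·0.0005) = 1 + j0.7325 → |·| ≈ 1.2396, ∠ ≈ 36.22°
|H| = 0.08 · 36.639 / (29.317 · 1.2396) ≈ 0.080655

0.0807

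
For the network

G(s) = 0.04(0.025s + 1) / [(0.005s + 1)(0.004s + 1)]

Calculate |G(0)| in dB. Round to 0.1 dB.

-28.0 dB

G(0) = 0.04 · 1 / 1 = 0.04
20 log₁₀(0.04) ≈ -27.96 dB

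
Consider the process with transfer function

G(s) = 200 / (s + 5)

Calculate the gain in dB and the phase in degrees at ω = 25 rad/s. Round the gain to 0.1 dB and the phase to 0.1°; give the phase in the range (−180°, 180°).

At s = jω = j25:
pole (s+5): 5 + j25 → |·| = √(5²+25²) = √650 ≈ 25.495, ∠ = arctan(25/5) ≈ 78.69°
|G| = 200 / 25.495 ≈ 7.8447
Gain = 20 log₁₀(7.8447) ≈ 17.89 dB
∠G = 0.00° − 78.69° = -78.69°

17.9 dB, -78.7°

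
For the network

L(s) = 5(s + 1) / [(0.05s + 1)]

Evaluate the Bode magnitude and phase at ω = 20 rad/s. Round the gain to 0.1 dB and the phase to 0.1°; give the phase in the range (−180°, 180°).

At ω = 20 rad/s:
zero (1 + j20·1) = 1 + j20 → |·| ≈ 20.025, ∠ ≈ 87.14°
pole (1 + j20·0.05) = 1 + j1 → |·| ≈ 1.4142, ∠ ≈ 45.00°
|L| = 5 · 20.025 / (1.4142) ≈ 70.8
Gain = 20 log₁₀(70.8) ≈ 37.00 dB
∠L = (87.14°) − (45.00°) = 42.14°

37.0 dB, 42.1°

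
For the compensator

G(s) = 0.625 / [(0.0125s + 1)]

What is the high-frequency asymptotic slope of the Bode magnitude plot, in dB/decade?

-20 dB/decade

Each pole contributes −20 dB/decade at high frequency; each zero contributes +20 dB/decade.
Net: 0 zero(s) − 1 pole(s) → -20 dB/decade.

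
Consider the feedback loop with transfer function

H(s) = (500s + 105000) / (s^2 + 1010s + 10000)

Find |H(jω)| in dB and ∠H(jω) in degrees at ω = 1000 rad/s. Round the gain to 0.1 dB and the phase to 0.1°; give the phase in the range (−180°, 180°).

-8.8 dB, -56.3°

Substitute s = j1000:
Numerator: 500(j1000) + 105000 = 105000 + j500000
Denominator: (j1000)^2 + 1010(j1000) + 10000 = -990000 + j1010000
|N| = √(105000² + 500000²) ≈ 5.1091e+05, ∠N ≈ 78.14°
|D| = √(990000² + 1010000²) ≈ 1.4143e+06, ∠D ≈ 134.43°
|H| = 5.1091e+05 / 1.4143e+06 ≈ 0.36125
Gain = 20 log₁₀(0.36125) ≈ -8.84 dB
∠H = 78.14° − 134.43° = -56.29°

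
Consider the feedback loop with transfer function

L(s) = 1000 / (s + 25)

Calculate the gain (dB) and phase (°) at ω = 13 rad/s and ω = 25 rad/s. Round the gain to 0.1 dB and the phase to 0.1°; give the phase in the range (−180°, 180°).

ω = 13: 31.0 dB, -27.5°; ω = 25: 29.0 dB, -45.0°

At s = jω = j13:
pole (s+25): 25 + j13 → |·| = √(25²+13²) = √794 ≈ 28.178, ∠ = arctan(13/25) ≈ 27.47°
|L| = 1000 / 28.178 ≈ 35.489
Gain = 20 log₁₀(35.489) ≈ 31.00 dB
∠L = 0.00° − 27.47° = -27.47°

At s = jω = j25:
pole (s+25): 25 + j25 → |·| = √(25²+25²) = √1250 ≈ 35.355, ∠ = arctan(25/25) ≈ 45.00°
|L| = 1000 / 35.355 ≈ 28.285
Gain = 20 log₁₀(28.285) ≈ 29.03 dB
∠L = 0.00° − 45.00° = -45.00°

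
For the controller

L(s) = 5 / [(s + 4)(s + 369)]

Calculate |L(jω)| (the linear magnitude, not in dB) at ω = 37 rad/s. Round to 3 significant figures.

0.000362

At s = jω = j37:
pole (s+4): 4 + j37 → |·| = √(4²+37²) = √1385 ≈ 37.216, ∠ = arctan(37/4) ≈ 83.83°
pole (s+369): 369 + j37 → |·| = √(369²+37²) = √137530 ≈ 370.85, ∠ = arctan(37/369) ≈ 5.73°
|L| = 5 / 13802 ≈ 0.00036227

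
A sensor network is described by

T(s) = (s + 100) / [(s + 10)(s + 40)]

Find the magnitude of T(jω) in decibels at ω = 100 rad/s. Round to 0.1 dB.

At s = jω = j100:
zero (s+100): 100 + j100 → |·| = √(100²+100²) = √20000 ≈ 141.42, ∠ = arctan(100/100) ≈ 45.00°
pole (s+10): 10 + j100 → |·| = √(10²+100²) = √10100 ≈ 100.5, ∠ = arctan(100/10) ≈ 84.29°
pole (s+40): 40 + j100 → |·| = √(40²+100²) = √11600 ≈ 107.7, ∠ = arctan(100/40) ≈ 68.20°
|T| = 1 · 141.42 / 10824 ≈ 0.013065
Gain = 20 log₁₀(0.013065) ≈ -37.68 dB

-37.7 dB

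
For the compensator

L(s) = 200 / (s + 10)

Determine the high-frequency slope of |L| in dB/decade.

Each pole contributes −20 dB/decade at high frequency; each zero contributes +20 dB/decade.
Net: 0 zero(s) − 1 pole(s) → -20 dB/decade.

-20 dB/decade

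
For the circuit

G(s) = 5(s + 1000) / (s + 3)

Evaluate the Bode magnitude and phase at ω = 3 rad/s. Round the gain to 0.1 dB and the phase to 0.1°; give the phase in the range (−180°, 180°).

At s = jω = j3:
zero (s+1000): 1000 + j3 → |·| = √(1000²+3²) = √1000009 ≈ 1000, ∠ = arctan(3/1000) ≈ 0.17°
pole (s+3): 3 + j3 → |·| = √(3²+3²) = √18 ≈ 4.2426, ∠ = arctan(3/3) ≈ 45.00°
|G| = 5 · 1000 / 4.2426 ≈ 1178.5
Gain = 20 log₁₀(1178.5) ≈ 61.43 dB
∠G = 0.17° − 45.00° = -44.83°

61.4 dB, -44.8°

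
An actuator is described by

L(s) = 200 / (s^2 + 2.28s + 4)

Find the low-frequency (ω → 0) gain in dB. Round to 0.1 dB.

L(0) = 200 / 4 = 50
20 log₁₀(50) ≈ 33.98 dB

34.0 dB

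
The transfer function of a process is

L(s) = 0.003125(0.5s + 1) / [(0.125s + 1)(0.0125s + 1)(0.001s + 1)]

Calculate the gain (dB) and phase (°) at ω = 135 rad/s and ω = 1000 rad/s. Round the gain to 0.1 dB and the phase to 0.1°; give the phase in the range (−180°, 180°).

At ω = 135 rad/s:
zero (1 + j135·0.5) = 1 + j67.5 → |·| ≈ 67.507, ∠ ≈ 89.15°
pole (1 + j135·0.125) = 1 + j16.875 → |·| ≈ 16.905, ∠ ≈ 86.61°
pole (1 + j135·0.0125) = 1 + j1.6875 → |·| ≈ 1.9615, ∠ ≈ 59.35°
pole (1 + j135·0.001) = 1 + j0.135 → |·| ≈ 1.0091, ∠ ≈ 7.69°
|L| = 0.003125 · 67.507 / (16.905 · 1.9615 · 1.0091) ≈ 0.0063047
Gain = 20 log₁₀(0.0063047) ≈ -44.01 dB
∠L = (89.15°) − (86.61° + 59.35° + 7.69°) = -64.50°

At ω = 1000 rad/s:
zero (1 + j1000·0.5) = 1 + j500 → |·| ≈ 500, ∠ ≈ 89.89°
pole (1 + j1000·0.125) = 1 + j125 → |·| ≈ 125, ∠ ≈ 89.54°
pole (1 + j1000·0.0125) = 1 + j12.5 → |·| ≈ 12.54, ∠ ≈ 85.43°
pole (1 + j1000·0.001) = 1 + j1 → |·| ≈ 1.4142, ∠ ≈ 45.00°
|L| = 0.003125 · 500 / (125 · 12.54 · 1.4142) ≈ 0.00070486
Gain = 20 log₁₀(0.00070486) ≈ -63.04 dB
∠L = (89.89°) − (89.54° + 85.43° + 45.00°) = -130.08°

ω = 135: -44.0 dB, -64.5°; ω = 1000: -63.0 dB, -130.1°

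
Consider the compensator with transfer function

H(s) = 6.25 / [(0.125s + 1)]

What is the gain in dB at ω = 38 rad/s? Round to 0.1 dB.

At ω = 38 rad/s:
pole (1 + j38·0.125) = 1 + j4.75 → |·| ≈ 4.8541, ∠ ≈ 78.11°
|H| = 6.25 · 1 / (4.8541) ≈ 1.2876
Gain = 20 log₁₀(1.2876) ≈ 2.20 dB

2.2 dB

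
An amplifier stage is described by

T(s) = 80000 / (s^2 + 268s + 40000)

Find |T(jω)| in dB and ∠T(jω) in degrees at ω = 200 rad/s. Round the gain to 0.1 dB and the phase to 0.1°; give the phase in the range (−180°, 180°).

At s = jω = j200:
quadratic: (j200)² + 268·j200 + 40000 = 0 + j53600 → |·| ≈ 53600, ∠ ≈ 90.00°
|T| = 80000 / 53600 ≈ 1.4925
Gain = 20 log₁₀(1.4925) ≈ 3.48 dB
∠T = 0.00° − 90.00° = -90.00°

3.5 dB, -90.0°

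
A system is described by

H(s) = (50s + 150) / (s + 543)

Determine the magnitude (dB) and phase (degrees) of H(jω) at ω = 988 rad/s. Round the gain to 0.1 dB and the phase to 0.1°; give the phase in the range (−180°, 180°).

32.8 dB, 28.6°

Substitute s = j988:
Numerator: 50(j988) + 150 = 150 + j49400
Denominator: (j988) + 543 = 543 + j988
|N| = √(150² + 49400²) ≈ 49400, ∠N ≈ 89.83°
|D| = √(543² + 988²) ≈ 1127.4, ∠D ≈ 61.21°
|H| = 49400 / 1127.4 ≈ 43.818
Gain = 20 log₁₀(43.818) ≈ 32.83 dB
∠H = 89.83° − 61.21° = 28.62°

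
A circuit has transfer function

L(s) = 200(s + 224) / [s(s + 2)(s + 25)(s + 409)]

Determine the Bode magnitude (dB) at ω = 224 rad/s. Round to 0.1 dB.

-98.4 dB

At s = jω = j224:
zero (s+224): 224 + j224 → |·| = √(224²+224²) = √100352 ≈ 316.78, ∠ = arctan(224/224) ≈ 45.00°
pole (s+2): 2 + j224 → |·| = √(2²+224²) = √50180 ≈ 224.01, ∠ = arctan(224/2) ≈ 89.49°
pole (s+25): 25 + j224 → |·| = √(25²+224²) = √50801 ≈ 225.39, ∠ = arctan(224/25) ≈ 83.63°
pole (s+409): 409 + j224 → |·| = √(409²+224²) = √217457 ≈ 466.32, ∠ = arctan(224/409) ≈ 28.71°
pole at origin: |s| = 224, ∠ = 90.00° (in denominator)
|L| = 200 · 316.78 / 5.2739e+09 ≈ 1.2013e-05
Gain = 20 log₁₀(1.2013e-05) ≈ -98.41 dB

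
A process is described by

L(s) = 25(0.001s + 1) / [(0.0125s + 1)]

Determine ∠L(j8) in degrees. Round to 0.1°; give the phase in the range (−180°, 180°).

-5.3°

At ω = 8 rad/s:
zero (1 + j8·0.001) = 1 + j0.008 → |·| ≈ 1, ∠ ≈ 0.46°
pole (1 + j8·0.0125) = 1 + j0.1 → |·| ≈ 1.005, ∠ ≈ 5.71°
∠L = (0.46°) − (5.71°) = -5.25°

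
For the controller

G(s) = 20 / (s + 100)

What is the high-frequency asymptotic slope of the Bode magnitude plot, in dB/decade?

-20 dB/decade

Each pole contributes −20 dB/decade at high frequency; each zero contributes +20 dB/decade.
Net: 0 zero(s) − 1 pole(s) → -20 dB/decade.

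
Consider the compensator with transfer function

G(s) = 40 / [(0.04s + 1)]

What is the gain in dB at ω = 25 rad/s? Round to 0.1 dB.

29.0 dB

At ω = 25 rad/s:
pole (1 + j25·0.04) = 1 + j1 → |·| ≈ 1.4142, ∠ ≈ 45.00°
|G| = 40 · 1 / (1.4142) ≈ 28.285
Gain = 20 log₁₀(28.285) ≈ 29.03 dB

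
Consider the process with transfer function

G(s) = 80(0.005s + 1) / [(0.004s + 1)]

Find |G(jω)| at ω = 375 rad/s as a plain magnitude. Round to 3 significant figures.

At ω = 375 rad/s:
zero (1 + j375·0.005) = 1 + j1.875 → |·| ≈ 2.125, ∠ ≈ 61.93°
pole (1 + j375·0.004) = 1 + j1.5 → |·| ≈ 1.8028, ∠ ≈ 56.31°
|G| = 80 · 2.125 / (1.8028) ≈ 94.298

94.3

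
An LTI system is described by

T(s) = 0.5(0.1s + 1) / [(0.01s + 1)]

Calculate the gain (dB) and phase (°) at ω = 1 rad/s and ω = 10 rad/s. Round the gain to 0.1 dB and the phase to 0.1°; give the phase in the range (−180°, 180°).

ω = 1: -6.0 dB, 5.1°; ω = 10: -3.1 dB, 39.3°

At ω = 1 rad/s:
zero (1 + j1·0.1) = 1 + j0.1 → |·| ≈ 1.005, ∠ ≈ 5.71°
pole (1 + j1·0.01) = 1 + j0.01 → |·| ≈ 1, ∠ ≈ 0.57°
|T| = 0.5 · 1.005 / (1) ≈ 0.5025
Gain = 20 log₁₀(0.5025) ≈ -5.98 dB
∠T = (5.71°) − (0.57°) = 5.14°

At ω = 10 rad/s:
zero (1 + j10·0.1) = 1 + j1 → |·| ≈ 1.4142, ∠ ≈ 45.00°
pole (1 + j10·0.01) = 1 + j0.1 → |·| ≈ 1.005, ∠ ≈ 5.71°
|T| = 0.5 · 1.4142 / (1.005) ≈ 0.70358
Gain = 20 log₁₀(0.70358) ≈ -3.05 dB
∠T = (45.00°) − (5.71°) = 39.29°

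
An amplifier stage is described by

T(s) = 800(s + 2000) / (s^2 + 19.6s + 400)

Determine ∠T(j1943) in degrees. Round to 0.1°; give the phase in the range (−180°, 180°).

-135.3°

At s = jω = j1943:
zero (s+2000): 2000 + j1943 → |·| = √(2000²+1943²) = √7775249 ≈ 2788.4, ∠ = arctan(1943/2000) ≈ 44.17°
quadratic: (j1943)² + 19.6·j1943 + 400 = -3774849 + j38082.8 → |·| ≈ 3.775e+06, ∠ ≈ 179.42°
∠T = 44.17° − 179.42° = -135.25°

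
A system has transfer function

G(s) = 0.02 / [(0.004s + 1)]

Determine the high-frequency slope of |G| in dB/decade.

-20 dB/decade

Each pole contributes −20 dB/decade at high frequency; each zero contributes +20 dB/decade.
Net: 0 zero(s) − 1 pole(s) → -20 dB/decade.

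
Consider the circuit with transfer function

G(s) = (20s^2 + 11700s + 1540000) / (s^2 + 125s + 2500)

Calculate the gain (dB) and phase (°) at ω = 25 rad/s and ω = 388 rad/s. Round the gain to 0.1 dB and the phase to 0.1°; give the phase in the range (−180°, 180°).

ω = 25: 52.6 dB, -48.2°; ω = 388: 29.7 dB, -53.9°

Substitute s = j25:
Numerator: 20(j25)^2 + 11700(j25) + 1540000 = 1527500 + j292500
Denominator: (j25)^2 + 125(j25) + 2500 = 1875 + j3125
|N| = √(1527500² + 292500²) ≈ 1.5553e+06, ∠N ≈ 10.84°
|D| = √(1875² + 3125²) ≈ 3644.3, ∠D ≈ 59.04°
|G| = 1.5553e+06 / 3644.3 ≈ 426.78
Gain = 20 log₁₀(426.78) ≈ 52.60 dB
∠G = 10.84° − 59.04° = -48.20°

Substitute s = j388:
Numerator: 20(j388)^2 + 11700(j388) + 1540000 = -1470880 + j4539600
Denominator: (j388)^2 + 125(j388) + 2500 = -148044 + j48500
|N| = √(1470880² + 4539600²) ≈ 4.7719e+06, ∠N ≈ 107.95°
|D| = √(148044² + 48500²) ≈ 1.5579e+05, ∠D ≈ 161.86°
|G| = 4.7719e+06 / 1.5579e+05 ≈ 30.63
Gain = 20 log₁₀(30.63) ≈ 29.72 dB
∠G = 107.95° − 161.86° = -53.91°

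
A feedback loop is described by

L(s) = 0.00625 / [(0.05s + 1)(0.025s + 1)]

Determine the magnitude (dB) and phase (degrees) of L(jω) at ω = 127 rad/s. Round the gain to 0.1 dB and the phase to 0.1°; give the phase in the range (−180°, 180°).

-70.7 dB, -153.6°

At ω = 127 rad/s:
pole (1 + j127·0.05) = 1 + j6.35 → |·| ≈ 6.4283, ∠ ≈ 81.05°
pole (1 + j127·0.025) = 1 + j3.175 → |·| ≈ 3.3288, ∠ ≈ 72.52°
|L| = 0.00625 · 1 / (6.4283 · 3.3288) ≈ 0.00029208
Gain = 20 log₁₀(0.00029208) ≈ -70.69 dB
∠L = (0°) − (81.05° + 72.52°) = -153.57°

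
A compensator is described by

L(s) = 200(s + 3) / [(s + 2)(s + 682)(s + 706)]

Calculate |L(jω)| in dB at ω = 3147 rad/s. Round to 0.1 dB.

-94.3 dB

At s = jω = j3147:
zero (s+3): 3 + j3147 → |·| = √(3²+3147²) = √9903618 ≈ 3147, ∠ = arctan(3147/3) ≈ 89.95°
pole (s+2): 2 + j3147 → |·| = √(2²+3147²) = √9903613 ≈ 3147, ∠ = arctan(3147/2) ≈ 89.96°
pole (s+682): 682 + j3147 → |·| = √(682²+3147²) = √10368733 ≈ 3220.1, ∠ = arctan(3147/682) ≈ 77.77°
pole (s+706): 706 + j3147 → |·| = √(706²+3147²) = √10402045 ≈ 3225.2, ∠ = arctan(3147/706) ≈ 77.36°
|L| = 200 · 3147 / 3.2683e+10 ≈ 1.9258e-05
Gain = 20 log₁₀(1.9258e-05) ≈ -94.31 dB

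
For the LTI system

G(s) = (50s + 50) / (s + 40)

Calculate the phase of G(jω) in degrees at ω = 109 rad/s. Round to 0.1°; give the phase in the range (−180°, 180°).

19.6°

Substitute s = j109:
Numerator: 50(j109) + 50 = 50 + j5450
Denominator: (j109) + 40 = 40 + j109
|N| = √(50² + 5450²) ≈ 5450.2, ∠N ≈ 89.47°
|D| = √(40² + 109²) ≈ 116.11, ∠D ≈ 69.85°
∠G = 89.47° − 69.85° = 19.62°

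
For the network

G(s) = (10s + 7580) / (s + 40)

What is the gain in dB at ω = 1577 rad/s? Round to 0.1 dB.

20.9 dB

Substitute s = j1577:
Numerator: 10(j1577) + 7580 = 7580 + j15770
Denominator: (j1577) + 40 = 40 + j1577
|N| = √(7580² + 15770²) ≈ 17497, ∠N ≈ 64.33°
|D| = √(40² + 1577²) ≈ 1577.5, ∠D ≈ 88.55°
|G| = 17497 / 1577.5 ≈ 11.092
Gain = 20 log₁₀(11.092) ≈ 20.90 dB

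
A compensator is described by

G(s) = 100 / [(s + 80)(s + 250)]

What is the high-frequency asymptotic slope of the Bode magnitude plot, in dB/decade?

Each pole contributes −20 dB/decade at high frequency; each zero contributes +20 dB/decade.
Net: 0 zero(s) − 2 pole(s) → -40 dB/decade.

-40 dB/decade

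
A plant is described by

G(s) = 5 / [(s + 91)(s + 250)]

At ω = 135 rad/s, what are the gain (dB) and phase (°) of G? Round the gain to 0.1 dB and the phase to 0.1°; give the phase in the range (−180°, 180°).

At s = jω = j135:
pole (s+91): 91 + j135 → |·| = √(91²+135²) = √26506 ≈ 162.81, ∠ = arctan(135/91) ≈ 56.02°
pole (s+250): 250 + j135 → |·| = √(250²+135²) = √80725 ≈ 284.12, ∠ = arctan(135/250) ≈ 28.37°
|G| = 5 / 46258 ≈ 0.00010809
Gain = 20 log₁₀(0.00010809) ≈ -79.32 dB
∠G = 0.00° − 84.39° = -84.39°

-79.3 dB, -84.4°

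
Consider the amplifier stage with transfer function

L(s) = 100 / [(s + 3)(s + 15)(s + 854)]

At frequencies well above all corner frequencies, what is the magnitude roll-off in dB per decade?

Each pole contributes −20 dB/decade at high frequency; each zero contributes +20 dB/decade.
Net: 0 zero(s) − 3 pole(s) → -60 dB/decade.

-60 dB/decade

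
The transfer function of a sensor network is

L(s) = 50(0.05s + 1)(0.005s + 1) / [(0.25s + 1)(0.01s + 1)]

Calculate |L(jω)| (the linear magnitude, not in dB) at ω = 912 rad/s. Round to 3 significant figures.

5.09

At ω = 912 rad/s:
zero (1 + j912·0.05) = 1 + j45.6 → |·| ≈ 45.611, ∠ ≈ 88.74°
zero (1 + j912·0.005) = 1 + j4.56 → |·| ≈ 4.6684, ∠ ≈ 77.63°
pole (1 + j912·0.25) = 1 + j228 → |·| ≈ 228, ∠ ≈ 89.75°
pole (1 + j912·0.01) = 1 + j9.12 → |·| ≈ 9.1747, ∠ ≈ 83.74°
|L| = 50 · 45.611 · 4.6684 / (228 · 9.1747) ≈ 5.0896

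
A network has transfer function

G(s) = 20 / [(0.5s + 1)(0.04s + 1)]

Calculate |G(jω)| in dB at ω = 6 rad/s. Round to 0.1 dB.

15.8 dB

At ω = 6 rad/s:
pole (1 + j6·0.5) = 1 + j3 → |·| ≈ 3.1623, ∠ ≈ 71.57°
pole (1 + j6·0.04) = 1 + j0.24 → |·| ≈ 1.0284, ∠ ≈ 13.50°
|G| = 20 · 1 / (3.1623 · 1.0284) ≈ 6.1499
Gain = 20 log₁₀(6.1499) ≈ 15.78 dB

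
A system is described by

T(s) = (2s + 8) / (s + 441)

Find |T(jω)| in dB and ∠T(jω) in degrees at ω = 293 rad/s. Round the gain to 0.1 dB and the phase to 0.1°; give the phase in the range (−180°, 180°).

Substitute s = j293:
Numerator: 2(j293) + 8 = 8 + j586
Denominator: (j293) + 441 = 441 + j293
|N| = √(8² + 586²) ≈ 586.05, ∠N ≈ 89.22°
|D| = √(441² + 293²) ≈ 529.46, ∠D ≈ 33.60°
|T| = 586.05 / 529.46 ≈ 1.1069
Gain = 20 log₁₀(1.1069) ≈ 0.88 dB
∠T = 89.22° − 33.60° = 55.62°

0.9 dB, 55.6°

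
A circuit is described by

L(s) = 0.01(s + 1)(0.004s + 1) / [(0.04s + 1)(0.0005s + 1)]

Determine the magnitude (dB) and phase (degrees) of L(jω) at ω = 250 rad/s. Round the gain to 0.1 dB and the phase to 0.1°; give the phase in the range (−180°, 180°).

At ω = 250 rad/s:
zero (1 + j250·1) = 1 + j250 → |·| ≈ 250, ∠ ≈ 89.77°
zero (1 + j250·0.004) = 1 + j1 → |·| ≈ 1.4142, ∠ ≈ 45.00°
pole (1 + j250·0.04) = 1 + j10 → |·| ≈ 10.05, ∠ ≈ 84.29°
pole (1 + j250·0.0005) = 1 + j0.125 → |·| ≈ 1.0078, ∠ ≈ 7.13°
|L| = 0.01 · 250 · 1.4142 / (10.05 · 1.0078) ≈ 0.34907
Gain = 20 log₁₀(0.34907) ≈ -9.14 dB
∠L = (89.77° + 45.00°) − (84.29° + 7.13°) = 43.35°

-9.1 dB, 43.4°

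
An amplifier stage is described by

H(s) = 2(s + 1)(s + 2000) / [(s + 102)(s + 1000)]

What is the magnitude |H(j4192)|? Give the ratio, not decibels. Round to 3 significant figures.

At s = jω = j4192:
zero (s+1): 1 + j4192 → |·| = √(1²+4192²) = √17572865 ≈ 4192, ∠ = arctan(4192/1) ≈ 89.99°
zero (s+2000): 2000 + j4192 → |·| = √(2000²+4192²) = √21572864 ≈ 4644.7, ∠ = arctan(4192/2000) ≈ 64.49°
pole (s+102): 102 + j4192 → |·| = √(102²+4192²) = √17583268 ≈ 4193.2, ∠ = arctan(4192/102) ≈ 88.61°
pole (s+1000): 1000 + j4192 → |·| = √(1000²+4192²) = √18572864 ≈ 4309.6, ∠ = arctan(4192/1000) ≈ 76.58°
|H| = 2 · 1.9471e+07 / 1.8071e+07 ≈ 2.1549

2.15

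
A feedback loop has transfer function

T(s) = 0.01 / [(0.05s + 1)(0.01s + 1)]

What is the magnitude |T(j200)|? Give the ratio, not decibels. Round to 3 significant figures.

At ω = 200 rad/s:
pole (1 + j200·0.05) = 1 + j10 → |·| ≈ 10.05, ∠ ≈ 84.29°
pole (1 + j200·0.01) = 1 + j2 → |·| ≈ 2.2361, ∠ ≈ 63.43°
|T| = 0.01 · 1 / (10.05 · 2.2361) ≈ 0.00044498

0.000445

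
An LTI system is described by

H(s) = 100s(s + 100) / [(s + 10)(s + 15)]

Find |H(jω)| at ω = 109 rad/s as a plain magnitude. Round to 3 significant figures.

At s = jω = j109:
zero (s+100): 100 + j109 → |·| = √(100²+109²) = √21881 ≈ 147.92, ∠ = arctan(109/100) ≈ 47.47°
zero at origin: s = j109 → |·| = 109, ∠ = 90.00°
pole (s+10): 10 + j109 → |·| = √(10²+109²) = √11981 ≈ 109.46, ∠ = arctan(109/10) ≈ 84.76°
pole (s+15): 15 + j109 → |·| = √(15²+109²) = √12106 ≈ 110.03, ∠ = arctan(109/15) ≈ 82.16°
|H| = 100 · 16123 / 12044 ≈ 133.87

134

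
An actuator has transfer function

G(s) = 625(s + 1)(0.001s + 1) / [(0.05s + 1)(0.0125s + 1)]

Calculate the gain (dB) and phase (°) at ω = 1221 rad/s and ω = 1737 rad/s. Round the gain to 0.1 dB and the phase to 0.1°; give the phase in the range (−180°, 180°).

At ω = 1221 rad/s:
zero (1 + j1221·1) = 1 + j1221 → |·| ≈ 1221, ∠ ≈ 89.95°
zero (1 + j1221·0.001) = 1 + j1.221 → |·| ≈ 1.5782, ∠ ≈ 50.68°
pole (1 + j1221·0.05) = 1 + j61.05 → |·| ≈ 61.058, ∠ ≈ 89.06°
pole (1 + j1221·0.0125) = 1 + j15.2625 → |·| ≈ 15.295, ∠ ≈ 86.25°
|G| = 625 · 1221 · 1.5782 / (61.058 · 15.295) ≈ 1289.6
Gain = 20 log₁₀(1289.6) ≈ 62.21 dB
∠G = (89.95° + 50.68°) − (89.06° + 86.25°) = -34.68°

At ω = 1737 rad/s:
zero (1 + j1737·1) = 1 + j1737 → |·| ≈ 1737, ∠ ≈ 89.97°
zero (1 + j1737·0.001) = 1 + j1.737 → |·| ≈ 2.0043, ∠ ≈ 60.07°
pole (1 + j1737·0.05) = 1 + j86.85 → |·| ≈ 86.856, ∠ ≈ 89.34°
pole (1 + j1737·0.0125) = 1 + j21.7125 → |·| ≈ 21.736, ∠ ≈ 87.36°
|G| = 625 · 1737 · 2.0043 / (86.856 · 21.736) ≈ 1152.6
Gain = 20 log₁₀(1152.6) ≈ 61.23 dB
∠G = (89.97° + 60.07°) − (89.34° + 87.36°) = -26.66°

ω = 1221: 62.2 dB, -34.7°; ω = 1737: 61.2 dB, -26.7°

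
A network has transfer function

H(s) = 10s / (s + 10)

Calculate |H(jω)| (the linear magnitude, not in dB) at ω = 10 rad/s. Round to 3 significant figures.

At s = jω = j10:
zero at origin: s = j10 → |·| = 10, ∠ = 90.00°
pole (s+10): 10 + j10 → |·| = √(10²+10²) = √200 ≈ 14.142, ∠ = arctan(10/10) ≈ 45.00°
|H| = 10 · 10 / 14.142 ≈ 7.0711

7.07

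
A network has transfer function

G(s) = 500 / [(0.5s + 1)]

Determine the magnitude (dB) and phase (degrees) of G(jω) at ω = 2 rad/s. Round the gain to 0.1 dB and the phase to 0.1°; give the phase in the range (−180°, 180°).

51.0 dB, -45.0°

At ω = 2 rad/s:
pole (1 + j2·0.5) = 1 + j1 → |·| ≈ 1.4142, ∠ ≈ 45.00°
|G| = 500 · 1 / (1.4142) ≈ 353.56
Gain = 20 log₁₀(353.56) ≈ 50.97 dB
∠G = (0°) − (45.00°) = -45.00°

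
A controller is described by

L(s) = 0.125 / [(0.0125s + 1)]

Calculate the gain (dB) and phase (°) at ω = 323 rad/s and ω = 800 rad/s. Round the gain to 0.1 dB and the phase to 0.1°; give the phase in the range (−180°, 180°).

At ω = 323 rad/s:
pole (1 + j323·0.0125) = 1 + j4.0375 → |·| ≈ 4.1595, ∠ ≈ 76.09°
|L| = 0.125 · 1 / (4.1595) ≈ 0.030052
Gain = 20 log₁₀(0.030052) ≈ -30.44 dB
∠L = (0°) − (76.09°) = -76.09°

At ω = 800 rad/s:
pole (1 + j800·0.0125) = 1 + j10 → |·| ≈ 10.05, ∠ ≈ 84.29°
|L| = 0.125 · 1 / (10.05) ≈ 0.012438
Gain = 20 log₁₀(0.012438) ≈ -38.10 dB
∠L = (0°) − (84.29°) = -84.29°

ω = 323: -30.4 dB, -76.1°; ω = 800: -38.1 dB, -84.3°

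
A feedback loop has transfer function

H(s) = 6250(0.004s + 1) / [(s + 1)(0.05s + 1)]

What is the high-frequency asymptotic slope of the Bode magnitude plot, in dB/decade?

-20 dB/decade

Each pole contributes −20 dB/decade at high frequency; each zero contributes +20 dB/decade.
Net: 1 zero(s) − 2 pole(s) → -20 dB/decade.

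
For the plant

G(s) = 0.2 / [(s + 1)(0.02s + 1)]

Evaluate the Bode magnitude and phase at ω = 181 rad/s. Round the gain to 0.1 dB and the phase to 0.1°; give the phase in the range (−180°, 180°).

At ω = 181 rad/s:
pole (1 + j181·1) = 1 + j181 → |·| ≈ 181, ∠ ≈ 89.68°
pole (1 + j181·0.02) = 1 + j3.62 → |·| ≈ 3.7556, ∠ ≈ 74.56°
|G| = 0.2 · 1 / (181 · 3.7556) ≈ 0.00029422
Gain = 20 log₁₀(0.00029422) ≈ -70.63 dB
∠G = (0°) − (89.68° + 74.56°) = -164.24°

-70.6 dB, -164.2°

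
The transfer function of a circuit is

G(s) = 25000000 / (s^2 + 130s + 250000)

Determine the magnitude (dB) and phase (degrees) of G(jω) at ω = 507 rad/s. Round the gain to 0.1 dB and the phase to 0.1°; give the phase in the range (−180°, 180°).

51.5 dB, -96.1°

At s = jω = j507:
quadratic: (j507)² + 130·j507 + 250000 = -7049 + j65910 → |·| ≈ 66286, ∠ ≈ 96.10°
|G| = 25000000 / 66286 ≈ 377.15
Gain = 20 log₁₀(377.15) ≈ 51.53 dB
∠G = 0.00° − 96.10° = -96.10°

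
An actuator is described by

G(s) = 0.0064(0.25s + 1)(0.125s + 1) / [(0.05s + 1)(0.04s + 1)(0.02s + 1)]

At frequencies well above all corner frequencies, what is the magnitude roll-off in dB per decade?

-20 dB/decade

Each pole contributes −20 dB/decade at high frequency; each zero contributes +20 dB/decade.
Net: 2 zero(s) − 3 pole(s) → -20 dB/decade.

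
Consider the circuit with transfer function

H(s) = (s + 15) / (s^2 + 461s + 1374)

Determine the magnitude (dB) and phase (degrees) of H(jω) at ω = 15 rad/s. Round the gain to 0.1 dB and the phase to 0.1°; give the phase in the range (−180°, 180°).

-50.4 dB, -35.6°

Substitute s = j15:
Numerator: (j15) + 15 = 15 + j15
Denominator: (j15)^2 + 461(j15) + 1374 = 1149 + j6915
|N| = √(15² + 15²) ≈ 21.213, ∠N ≈ 45.00°
|D| = √(1149² + 6915²) ≈ 7009.8, ∠D ≈ 80.57°
|H| = 21.213 / 7009.8 ≈ 0.0030262
Gain = 20 log₁₀(0.0030262) ≈ -50.38 dB
∠H = 45.00° − 80.57° = -35.57°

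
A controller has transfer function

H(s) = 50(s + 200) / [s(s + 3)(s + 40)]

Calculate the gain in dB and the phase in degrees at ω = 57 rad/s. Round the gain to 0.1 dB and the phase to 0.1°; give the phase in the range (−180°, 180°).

-26.8 dB, 144.0°

At s = jω = j57:
zero (s+200): 200 + j57 → |·| = √(200²+57²) = √43249 ≈ 207.96, ∠ = arctan(57/200) ≈ 15.91°
pole (s+3): 3 + j57 → |·| = √(3²+57²) = √3258 ≈ 57.079, ∠ = arctan(57/3) ≈ 86.99°
pole (s+40): 40 + j57 → |·| = √(40²+57²) = √4849 ≈ 69.635, ∠ = arctan(57/40) ≈ 54.94°
pole at origin: |s| = 57, ∠ = 90.00° (in denominator)
|H| = 50 · 207.96 / 2.2656e+05 ≈ 0.045895
Gain = 20 log₁₀(0.045895) ≈ -26.76 dB
∠H = 15.91° − 231.93° = -216.02° ≡ 143.98° (principal value)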